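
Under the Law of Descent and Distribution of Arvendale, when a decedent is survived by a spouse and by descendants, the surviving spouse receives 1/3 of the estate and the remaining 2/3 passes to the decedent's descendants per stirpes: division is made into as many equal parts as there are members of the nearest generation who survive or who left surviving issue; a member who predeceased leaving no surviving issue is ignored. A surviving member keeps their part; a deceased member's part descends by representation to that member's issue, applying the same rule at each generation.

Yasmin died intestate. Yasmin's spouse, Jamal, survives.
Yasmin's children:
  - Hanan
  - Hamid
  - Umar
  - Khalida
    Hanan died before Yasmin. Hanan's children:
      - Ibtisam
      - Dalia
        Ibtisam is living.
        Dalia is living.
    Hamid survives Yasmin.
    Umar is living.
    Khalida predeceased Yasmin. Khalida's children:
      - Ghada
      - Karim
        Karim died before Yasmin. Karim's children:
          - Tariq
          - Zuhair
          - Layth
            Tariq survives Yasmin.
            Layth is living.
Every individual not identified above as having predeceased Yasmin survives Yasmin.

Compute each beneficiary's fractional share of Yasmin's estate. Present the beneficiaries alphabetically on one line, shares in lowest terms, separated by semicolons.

Dalia 1/12; Ghada 1/12; Hamid 1/6; Ibtisam 1/12; Jamal 1/3; Layth 1/36; Tariq 1/36; Umar 1/6; Zuhair 1/36

Jamal, as surviving spouse, takes 1/3.
The remaining 2/3 passes to Yasmin's descendants per stirpes.
The 2/3 is divided into 4 equal shares of 1/6 among Hanan, Hamid, Umar, Khalida.
Hanan predeceased; the 1/6 allotted to Hanan's branch passes to Hanan's issue by representation.
The 1/6 is divided into 2 equal shares of 1/12 among Ibtisam, Dalia.
Ibtisam is living and takes 1/12.
Dalia is living and takes 1/12.
Hamid is living and takes 1/6.
Umar is living and takes 1/6.
Khalida predeceased; the 1/6 allotted to Khalida's branch passes to Khalida's issue by representation.
The 1/6 is divided into 2 equal shares of 1/12 among Ghada, Karim.
Ghada is living and takes 1/12.
Karim predeceased; the 1/12 allotted to Karim's branch passes to Karim's issue by representation.
The 1/12 is divided into 3 equal shares of 1/36 among Tariq, Zuhair, Layth.
Tariq is living and takes 1/36.
Zuhair is living and takes 1/36.
Layth is living and takes 1/36.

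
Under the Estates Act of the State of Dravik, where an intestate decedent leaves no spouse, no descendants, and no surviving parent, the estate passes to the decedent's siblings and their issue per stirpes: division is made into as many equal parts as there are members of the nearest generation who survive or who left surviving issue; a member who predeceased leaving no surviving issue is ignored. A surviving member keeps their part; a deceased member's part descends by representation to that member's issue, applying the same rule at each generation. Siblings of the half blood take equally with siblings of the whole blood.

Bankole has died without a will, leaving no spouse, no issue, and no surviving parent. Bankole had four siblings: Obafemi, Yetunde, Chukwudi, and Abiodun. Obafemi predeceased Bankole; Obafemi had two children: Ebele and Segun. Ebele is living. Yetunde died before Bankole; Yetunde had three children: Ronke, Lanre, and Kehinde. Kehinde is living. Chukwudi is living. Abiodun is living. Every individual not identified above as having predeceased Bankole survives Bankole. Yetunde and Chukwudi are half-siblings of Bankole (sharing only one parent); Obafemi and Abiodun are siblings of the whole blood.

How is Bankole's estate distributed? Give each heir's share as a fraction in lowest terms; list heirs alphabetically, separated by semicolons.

No spouse, descendants, or parent survives, so the estate passes to Bankole's siblings per stirpes.
Half-blood and whole-blood siblings take equally under the stated rule.
The estate is divided into 4 equal shares of 1/4 among Obafemi, Yetunde, Chukwudi, Abiodun.
Obafemi predeceased; the 1/4 allotted to Obafemi's branch passes to Obafemi's issue by representation.
The 1/4 is divided into 2 equal shares of 1/8 among Ebele, Segun.
Ebele is living and takes 1/8.
Segun is living and takes 1/8.
Yetunde predeceased; the 1/4 allotted to Yetunde's branch passes to Yetunde's issue by representation.
The 1/4 is divided into 3 equal shares of 1/12 among Ronke, Lanre, Kehinde.
Ronke is living and takes 1/12.
Lanre is living and takes 1/12.
Kehinde is living and takes 1/12.
Chukwudi is living and takes 1/4.
Abiodun is living and takes 1/4.

Abiodun 1/4; Chukwudi 1/4; Ebele 1/8; Kehinde 1/12; Lanre 1/12; Ronke 1/12; Segun 1/8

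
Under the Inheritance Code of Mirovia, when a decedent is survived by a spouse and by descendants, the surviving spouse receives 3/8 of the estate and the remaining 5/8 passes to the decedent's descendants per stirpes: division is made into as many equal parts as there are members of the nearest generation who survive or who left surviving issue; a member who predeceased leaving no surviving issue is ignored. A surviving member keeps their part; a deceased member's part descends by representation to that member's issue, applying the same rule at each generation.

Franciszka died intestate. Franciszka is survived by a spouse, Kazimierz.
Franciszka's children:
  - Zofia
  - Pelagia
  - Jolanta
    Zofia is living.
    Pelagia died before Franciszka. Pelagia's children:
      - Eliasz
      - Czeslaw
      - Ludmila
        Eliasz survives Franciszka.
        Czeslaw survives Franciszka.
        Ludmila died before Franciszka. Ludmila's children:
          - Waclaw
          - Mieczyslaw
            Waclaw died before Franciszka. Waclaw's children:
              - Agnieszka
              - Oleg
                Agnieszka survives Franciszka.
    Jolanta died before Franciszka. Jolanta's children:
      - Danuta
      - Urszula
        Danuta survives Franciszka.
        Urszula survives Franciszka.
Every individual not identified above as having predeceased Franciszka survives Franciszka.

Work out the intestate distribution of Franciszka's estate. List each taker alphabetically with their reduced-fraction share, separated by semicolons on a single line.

Agnieszka 5/288; Czeslaw 5/72; Danuta 5/48; Eliasz 5/72; Kazimierz 3/8; Mieczyslaw 5/144; Oleg 5/288; Urszula 5/48; Zofia 5/24

Kazimierz, as surviving spouse, takes 3/8.
The remaining 5/8 passes to Franciszka's descendants per stirpes.
The 5/8 is divided into 3 equal shares of 5/24 among Zofia, Pelagia, Jolanta.
Zofia is living and takes 5/24.
Pelagia predeceased; the 5/24 allotted to Pelagia's branch passes to Pelagia's issue by representation.
The 5/24 is divided into 3 equal shares of 5/72 among Eliasz, Czeslaw, Ludmila.
Eliasz is living and takes 5/72.
Czeslaw is living and takes 5/72.
Ludmila predeceased; the 5/72 allotted to Ludmila's branch passes to Ludmila's issue by representation.
The 5/72 is divided into 2 equal shares of 5/144 among Waclaw, Mieczyslaw.
Waclaw predeceased; the 5/144 allotted to Waclaw's branch passes to Waclaw's issue by representation.
The 5/144 is divided into 2 equal shares of 5/288 among Agnieszka, Oleg.
Agnieszka is living and takes 5/288.
Oleg is living and takes 5/288.
Mieczyslaw is living and takes 5/144.
Jolanta predeceased; the 5/24 allotted to Jolanta's branch passes to Jolanta's issue by representation.
The 5/24 is divided into 2 equal shares of 5/48 among Danuta, Urszula.
Danuta is living and takes 5/48.
Urszula is living and takes 5/48.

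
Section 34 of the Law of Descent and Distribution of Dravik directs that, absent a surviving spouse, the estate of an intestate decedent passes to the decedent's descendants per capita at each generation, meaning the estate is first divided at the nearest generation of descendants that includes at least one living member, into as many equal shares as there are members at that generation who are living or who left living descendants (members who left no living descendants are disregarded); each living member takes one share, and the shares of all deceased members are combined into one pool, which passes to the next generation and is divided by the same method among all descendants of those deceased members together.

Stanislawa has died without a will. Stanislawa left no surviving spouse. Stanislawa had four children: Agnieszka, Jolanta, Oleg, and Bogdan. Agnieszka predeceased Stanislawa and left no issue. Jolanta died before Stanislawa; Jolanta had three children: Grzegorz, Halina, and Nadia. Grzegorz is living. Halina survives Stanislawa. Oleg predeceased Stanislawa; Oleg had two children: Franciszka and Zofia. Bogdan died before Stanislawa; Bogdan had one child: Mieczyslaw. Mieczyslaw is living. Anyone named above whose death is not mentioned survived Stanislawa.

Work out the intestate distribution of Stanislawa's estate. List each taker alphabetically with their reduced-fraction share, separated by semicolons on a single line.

There is no surviving spouse, so the entire estate passes to Stanislawa's descendants per capita at each generation.
No one at generation 1 (Jolanta, Oleg, Bogdan) is living; moving to the next generation.
At generation 2 (Grzegorz, Halina, Nadia, Franciszka, Zofia, Mieczyslaw) there are 6 shares of (1)/6 = 1/6 each.
Living: Grzegorz, Halina, Nadia, Franciszka, Zofia, and Mieczyslaw — each takes 1/6.

Franciszka 1/6; Grzegorz 1/6; Halina 1/6; Mieczyslaw 1/6; Nadia 1/6; Zofia 1/6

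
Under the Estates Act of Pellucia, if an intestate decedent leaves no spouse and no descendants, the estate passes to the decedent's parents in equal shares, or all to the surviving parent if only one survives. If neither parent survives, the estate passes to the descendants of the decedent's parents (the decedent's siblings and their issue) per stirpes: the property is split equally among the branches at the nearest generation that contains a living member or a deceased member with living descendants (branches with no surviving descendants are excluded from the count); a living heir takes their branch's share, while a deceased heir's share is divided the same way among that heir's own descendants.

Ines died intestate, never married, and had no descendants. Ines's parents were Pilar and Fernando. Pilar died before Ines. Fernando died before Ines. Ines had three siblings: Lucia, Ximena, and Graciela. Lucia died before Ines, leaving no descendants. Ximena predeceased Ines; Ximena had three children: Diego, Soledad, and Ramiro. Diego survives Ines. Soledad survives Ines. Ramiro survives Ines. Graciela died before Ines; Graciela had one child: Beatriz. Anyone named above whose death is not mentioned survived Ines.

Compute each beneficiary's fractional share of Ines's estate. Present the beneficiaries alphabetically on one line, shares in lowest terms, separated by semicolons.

Beatriz 1/2; Diego 1/6; Ramiro 1/6; Soledad 1/6

Neither parent survives and there are no descendants, so the estate passes to Ines's siblings and their issue per stirpes.
Lucia left no surviving issue, so that branch lapses and is disregarded.
The estate is divided into 2 equal shares of 1/2 among Ximena, Graciela.
Ximena predeceased; the 1/2 allotted to Ximena's branch passes to Ximena's issue by representation.
The 1/2 is divided into 3 equal shares of 1/6 among Diego, Soledad, Ramiro.
Diego is living and takes 1/6.
Soledad is living and takes 1/6.
Ramiro is living and takes 1/6.
Graciela predeceased; the 1/2 allotted to Graciela's branch passes to Graciela's issue by representation.
Beatriz is the sole taker at this level and receives the full 1/2.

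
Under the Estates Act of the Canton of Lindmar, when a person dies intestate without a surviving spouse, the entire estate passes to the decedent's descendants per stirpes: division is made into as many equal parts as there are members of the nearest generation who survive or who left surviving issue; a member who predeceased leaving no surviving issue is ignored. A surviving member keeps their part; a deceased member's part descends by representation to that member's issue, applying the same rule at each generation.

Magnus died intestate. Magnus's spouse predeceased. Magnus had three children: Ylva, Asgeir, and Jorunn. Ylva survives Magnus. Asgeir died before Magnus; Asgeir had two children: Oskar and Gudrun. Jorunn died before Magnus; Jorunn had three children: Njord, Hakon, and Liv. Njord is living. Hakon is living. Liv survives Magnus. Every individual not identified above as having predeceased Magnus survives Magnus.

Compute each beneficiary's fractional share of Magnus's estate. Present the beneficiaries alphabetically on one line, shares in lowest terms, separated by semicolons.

There is no surviving spouse, so the entire estate passes to Magnus's descendants per stirpes.
The estate is divided into 3 equal shares of 1/3 among Ylva, Asgeir, Jorunn.
Ylva is living and takes 1/3.
Asgeir predeceased; the 1/3 allotted to Asgeir's branch passes to Asgeir's issue by representation.
The 1/3 is divided into 2 equal shares of 1/6 among Oskar, Gudrun.
Oskar is living and takes 1/6.
Gudrun is living and takes 1/6.
Jorunn predeceased; the 1/3 allotted to Jorunn's branch passes to Jorunn's issue by representation.
The 1/3 is divided into 3 equal shares of 1/9 among Njord, Hakon, Liv.
Njord is living and takes 1/9.
Hakon is living and takes 1/9.
Liv is living and takes 1/9.

Gudrun 1/6; Hakon 1/9; Liv 1/9; Njord 1/9; Oskar 1/6; Ylva 1/3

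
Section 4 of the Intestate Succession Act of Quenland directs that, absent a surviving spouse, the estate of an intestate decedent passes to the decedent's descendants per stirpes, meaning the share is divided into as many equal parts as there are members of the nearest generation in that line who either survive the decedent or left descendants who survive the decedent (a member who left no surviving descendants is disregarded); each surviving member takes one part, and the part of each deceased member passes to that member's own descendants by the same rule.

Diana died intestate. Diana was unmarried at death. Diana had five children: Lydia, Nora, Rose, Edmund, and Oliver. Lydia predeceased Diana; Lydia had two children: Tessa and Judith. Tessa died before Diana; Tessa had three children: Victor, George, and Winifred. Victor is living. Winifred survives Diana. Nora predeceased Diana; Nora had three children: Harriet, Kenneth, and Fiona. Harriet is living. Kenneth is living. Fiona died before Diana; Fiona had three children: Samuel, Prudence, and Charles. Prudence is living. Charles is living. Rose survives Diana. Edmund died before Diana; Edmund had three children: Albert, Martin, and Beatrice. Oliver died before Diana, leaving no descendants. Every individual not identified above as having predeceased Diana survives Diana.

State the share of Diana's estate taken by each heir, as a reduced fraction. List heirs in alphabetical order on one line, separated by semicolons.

Albert 1/12; Beatrice 1/12; Charles 1/36; George 1/24; Harriet 1/12; Judith 1/8; Kenneth 1/12; Martin 1/12; Prudence 1/36; Rose 1/4; Samuel 1/36; Victor 1/24; Winifred 1/24

There is no surviving spouse, so the entire estate passes to Diana's descendants per stirpes.
Oliver left no surviving issue, so that branch lapses and is disregarded.
The estate is divided into 4 equal shares of 1/4 among Lydia, Nora, Rose, Edmund.
Lydia predeceased; the 1/4 allotted to Lydia's branch passes to Lydia's issue by representation.
The 1/4 is divided into 2 equal shares of 1/8 among Tessa, Judith.
Tessa predeceased; the 1/8 allotted to Tessa's branch passes to Tessa's issue by representation.
The 1/8 is divided into 3 equal shares of 1/24 among Victor, George, Winifred.
Victor is living and takes 1/24.
George is living and takes 1/24.
Winifred is living and takes 1/24.
Judith is living and takes 1/8.
Nora predeceased; the 1/4 allotted to Nora's branch passes to Nora's issue by representation.
The 1/4 is divided into 3 equal shares of 1/12 among Harriet, Kenneth, Fiona.
Harriet is living and takes 1/12.
Kenneth is living and takes 1/12.
Fiona predeceased; the 1/12 allotted to Fiona's branch passes to Fiona's issue by representation.
The 1/12 is divided into 3 equal shares of 1/36 among Samuel, Prudence, Charles.
Samuel is living and takes 1/36.
Prudence is living and takes 1/36.
Charles is living and takes 1/36.
Rose is living and takes 1/4.
Edmund predeceased; the 1/4 allotted to Edmund's branch passes to Edmund's issue by representation.
The 1/4 is divided into 3 equal shares of 1/12 among Albert, Martin, Beatrice.
Albert is living and takes 1/12.
Martin is living and takes 1/12.
Beatrice is living and takes 1/12.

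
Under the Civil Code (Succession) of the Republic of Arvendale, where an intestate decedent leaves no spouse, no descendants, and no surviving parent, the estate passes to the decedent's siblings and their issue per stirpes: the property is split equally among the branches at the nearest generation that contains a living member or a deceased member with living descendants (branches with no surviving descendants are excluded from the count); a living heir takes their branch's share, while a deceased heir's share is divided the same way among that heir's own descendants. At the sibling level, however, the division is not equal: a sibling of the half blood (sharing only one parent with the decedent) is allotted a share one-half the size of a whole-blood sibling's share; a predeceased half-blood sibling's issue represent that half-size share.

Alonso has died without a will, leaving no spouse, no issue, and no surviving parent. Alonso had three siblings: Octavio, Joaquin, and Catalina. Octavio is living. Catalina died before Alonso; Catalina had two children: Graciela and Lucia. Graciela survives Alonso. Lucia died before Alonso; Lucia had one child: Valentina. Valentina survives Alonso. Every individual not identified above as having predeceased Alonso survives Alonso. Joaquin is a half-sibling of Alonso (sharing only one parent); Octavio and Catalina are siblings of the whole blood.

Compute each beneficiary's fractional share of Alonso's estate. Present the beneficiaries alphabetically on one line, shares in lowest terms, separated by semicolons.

Graciela 1/5; Joaquin 1/5; Octavio 2/5; Valentina 1/5

No spouse, descendants, or parent survives, so the estate passes to Alonso's siblings per stirpes.
Half-blood siblings count for one-half the weight of whole-blood siblings at the initial division.
Dividing 1 in proportion to weights (total weight 5/2): Octavio (weight 1) → 2/5; Joaquin (weight 1/2) → 1/5; Catalina (weight 1) → 2/5.
Octavio is living and takes 2/5.
Joaquin is living and takes 1/5.
Catalina predeceased; the 2/5 allotted to Catalina's branch passes to Catalina's issue by representation.
The 2/5 is divided into 2 equal shares of 1/5 among Graciela, Lucia.
Graciela is living and takes 1/5.
Lucia predeceased; the 1/5 allotted to Lucia's branch passes to Lucia's issue by representation.
Valentina is the sole taker at this level and receives the full 1/5.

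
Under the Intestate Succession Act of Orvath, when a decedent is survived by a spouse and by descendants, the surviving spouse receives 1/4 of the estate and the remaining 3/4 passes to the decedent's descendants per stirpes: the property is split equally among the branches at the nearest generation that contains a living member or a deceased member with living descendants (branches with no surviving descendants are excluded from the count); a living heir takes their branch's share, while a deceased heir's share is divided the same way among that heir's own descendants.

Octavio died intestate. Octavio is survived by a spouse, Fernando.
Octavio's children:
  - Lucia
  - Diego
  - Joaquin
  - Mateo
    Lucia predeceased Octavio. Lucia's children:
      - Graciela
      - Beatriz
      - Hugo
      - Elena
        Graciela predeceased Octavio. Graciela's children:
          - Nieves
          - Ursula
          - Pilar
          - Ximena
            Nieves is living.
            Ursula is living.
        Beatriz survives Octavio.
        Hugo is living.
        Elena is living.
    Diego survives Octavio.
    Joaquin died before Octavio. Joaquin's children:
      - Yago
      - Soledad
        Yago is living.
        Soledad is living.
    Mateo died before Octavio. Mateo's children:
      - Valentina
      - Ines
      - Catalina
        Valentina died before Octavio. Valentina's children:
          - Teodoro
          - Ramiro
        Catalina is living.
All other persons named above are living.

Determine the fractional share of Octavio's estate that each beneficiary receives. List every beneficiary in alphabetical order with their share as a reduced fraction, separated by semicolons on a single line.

Beatriz 3/64; Catalina 1/16; Diego 3/16; Elena 3/64; Fernando 1/4; Hugo 3/64; Ines 1/16; Nieves 3/256; Pilar 3/256; Ramiro 1/32; Soledad 3/32; Teodoro 1/32; Ursula 3/256; Ximena 3/256; Yago 3/32

Fernando, as surviving spouse, takes 1/4.
The remaining 3/4 passes to Octavio's descendants per stirpes.
The 3/4 is divided into 4 equal shares of 3/16 among Lucia, Diego, Joaquin, Mateo.
Lucia predeceased; the 3/16 allotted to Lucia's branch passes to Lucia's issue by representation.
The 3/16 is divided into 4 equal shares of 3/64 among Graciela, Beatriz, Hugo, Elena.
Graciela predeceased; the 3/64 allotted to Graciela's branch passes to Graciela's issue by representation.
The 3/64 is divided into 4 equal shares of 3/256 among Nieves, Ursula, Pilar, Ximena.
Nieves is living and takes 3/256.
Ursula is living and takes 3/256.
Pilar is living and takes 3/256.
Ximena is living and takes 3/256.
Beatriz is living and takes 3/64.
Hugo is living and takes 3/64.
Elena is living and takes 3/64.
Diego is living and takes 3/16.
Joaquin predeceased; the 3/16 allotted to Joaquin's branch passes to Joaquin's issue by representation.
The 3/16 is divided into 2 equal shares of 3/32 among Yago, Soledad.
Yago is living and takes 3/32.
Soledad is living and takes 3/32.
Mateo predeceased; the 3/16 allotted to Mateo's branch passes to Mateo's issue by representation.
The 3/16 is divided into 3 equal shares of 1/16 among Valentina, Ines, Catalina.
Valentina predeceased; the 1/16 allotted to Valentina's branch passes to Valentina's issue by representation.
The 1/16 is divided into 2 equal shares of 1/32 among Teodoro, Ramiro.
Teodoro is living and takes 1/32.
Ramiro is living and takes 1/32.
Ines is living and takes 1/16.
Catalina is living and takes 1/16.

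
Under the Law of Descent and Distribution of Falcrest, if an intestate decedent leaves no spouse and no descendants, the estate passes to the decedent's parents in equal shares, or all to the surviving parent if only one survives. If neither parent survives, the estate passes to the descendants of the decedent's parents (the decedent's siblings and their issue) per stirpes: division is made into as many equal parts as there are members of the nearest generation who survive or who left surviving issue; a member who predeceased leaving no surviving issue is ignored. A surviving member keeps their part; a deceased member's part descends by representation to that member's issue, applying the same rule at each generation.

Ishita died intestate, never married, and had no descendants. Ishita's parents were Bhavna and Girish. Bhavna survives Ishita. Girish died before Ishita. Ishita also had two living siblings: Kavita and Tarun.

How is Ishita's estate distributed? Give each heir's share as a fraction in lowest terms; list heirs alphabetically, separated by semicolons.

Bhavna 1

Only one parent, Bhavna, survives, so Bhavna takes the entire estate. The siblings take nothing because a surviving parent has priority.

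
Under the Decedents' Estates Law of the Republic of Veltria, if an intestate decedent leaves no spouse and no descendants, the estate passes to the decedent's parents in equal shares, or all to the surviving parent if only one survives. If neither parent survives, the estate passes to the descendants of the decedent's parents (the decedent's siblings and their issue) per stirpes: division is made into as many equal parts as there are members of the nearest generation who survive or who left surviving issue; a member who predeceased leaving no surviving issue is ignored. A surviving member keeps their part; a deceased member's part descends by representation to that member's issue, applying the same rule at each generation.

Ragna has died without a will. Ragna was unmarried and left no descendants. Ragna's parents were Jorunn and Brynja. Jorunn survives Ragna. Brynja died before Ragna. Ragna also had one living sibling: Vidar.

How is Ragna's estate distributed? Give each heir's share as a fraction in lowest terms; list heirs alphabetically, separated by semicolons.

Jorunn 1

Only one parent, Jorunn, survives, so Jorunn takes the entire estate. The siblings take nothing because a surviving parent has priority.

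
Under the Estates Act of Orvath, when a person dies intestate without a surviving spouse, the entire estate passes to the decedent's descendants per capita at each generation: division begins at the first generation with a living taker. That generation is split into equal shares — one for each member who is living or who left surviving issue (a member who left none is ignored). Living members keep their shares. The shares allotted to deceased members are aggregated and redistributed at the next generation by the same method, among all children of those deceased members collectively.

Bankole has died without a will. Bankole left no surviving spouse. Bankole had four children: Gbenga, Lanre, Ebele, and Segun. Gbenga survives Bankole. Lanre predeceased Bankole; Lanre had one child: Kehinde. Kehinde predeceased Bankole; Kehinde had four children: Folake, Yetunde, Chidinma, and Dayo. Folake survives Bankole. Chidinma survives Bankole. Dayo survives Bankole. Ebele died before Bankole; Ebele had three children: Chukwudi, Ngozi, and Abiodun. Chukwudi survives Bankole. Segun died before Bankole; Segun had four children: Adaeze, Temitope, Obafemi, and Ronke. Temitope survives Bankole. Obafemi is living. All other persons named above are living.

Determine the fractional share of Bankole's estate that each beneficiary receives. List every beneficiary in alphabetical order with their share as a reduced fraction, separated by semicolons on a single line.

There is no surviving spouse, so the entire estate passes to Bankole's descendants per capita at each generation.
At generation 1 (Gbenga, Lanre, Ebele, Segun) there are 4 shares of (1)/4 = 1/4 each.
Living: Gbenga — each takes 1/4.
Deceased: Lanre, Ebele, and Segun. Their combined 3/4 is pooled and carried to generation 2.
At generation 2 (Kehinde, Chukwudi, Ngozi, Abiodun, Adaeze, Temitope, Obafemi, Ronke) there are 8 shares of (3/4)/8 = 3/32 each.
Living: Chukwudi, Ngozi, Abiodun, Adaeze, Temitope, Obafemi, and Ronke — each takes 3/32.
Deceased: Kehinde. That 3/32 share is carried to generation 3.
At generation 3 (Folake, Yetunde, Chidinma, Dayo) there are 4 shares of (3/32)/4 = 3/128 each.
Living: Folake, Yetunde, Chidinma, and Dayo — each takes 3/128.

Abiodun 3/32; Adaeze 3/32; Chidinma 3/128; Chukwudi 3/32; Dayo 3/128; Folake 3/128; Gbenga 1/4; Ngozi 3/32; Obafemi 3/32; Ronke 3/32; Temitope 3/32; Yetunde 3/128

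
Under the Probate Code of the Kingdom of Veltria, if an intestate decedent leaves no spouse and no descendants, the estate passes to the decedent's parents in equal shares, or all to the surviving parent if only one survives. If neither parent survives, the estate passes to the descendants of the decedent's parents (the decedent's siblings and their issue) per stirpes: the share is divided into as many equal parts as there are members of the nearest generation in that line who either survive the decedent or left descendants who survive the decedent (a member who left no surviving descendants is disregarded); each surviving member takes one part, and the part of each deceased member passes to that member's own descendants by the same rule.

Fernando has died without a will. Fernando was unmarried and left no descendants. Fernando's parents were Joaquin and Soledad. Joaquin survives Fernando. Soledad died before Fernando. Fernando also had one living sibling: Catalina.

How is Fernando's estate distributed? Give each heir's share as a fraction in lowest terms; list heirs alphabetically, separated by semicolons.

Only one parent, Joaquin, survives, so Joaquin takes the entire estate. The siblings take nothing because a surviving parent has priority.

Joaquin 1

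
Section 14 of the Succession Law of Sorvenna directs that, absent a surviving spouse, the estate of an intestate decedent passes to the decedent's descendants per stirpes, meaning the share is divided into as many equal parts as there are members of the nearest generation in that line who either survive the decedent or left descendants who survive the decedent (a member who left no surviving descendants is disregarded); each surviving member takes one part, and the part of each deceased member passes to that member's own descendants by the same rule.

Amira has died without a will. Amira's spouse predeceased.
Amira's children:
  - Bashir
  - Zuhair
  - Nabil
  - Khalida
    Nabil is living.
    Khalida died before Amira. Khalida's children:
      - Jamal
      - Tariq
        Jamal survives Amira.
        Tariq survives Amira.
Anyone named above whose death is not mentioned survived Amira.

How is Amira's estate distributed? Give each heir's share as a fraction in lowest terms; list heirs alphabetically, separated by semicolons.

Bashir 1/4; Jamal 1/8; Nabil 1/4; Tariq 1/8; Zuhair 1/4

There is no surviving spouse, so the entire estate passes to Amira's descendants per stirpes.
The estate is divided into 4 equal shares of 1/4 among Bashir, Zuhair, Nabil, Khalida.
Bashir is living and takes 1/4.
Zuhair is living and takes 1/4.
Nabil is living and takes 1/4.
Khalida predeceased; the 1/4 allotted to Khalida's branch passes to Khalida's issue by representation.
The 1/4 is divided into 2 equal shares of 1/8 among Jamal, Tariq.
Jamal is living and takes 1/8.
Tariq is living and takes 1/8.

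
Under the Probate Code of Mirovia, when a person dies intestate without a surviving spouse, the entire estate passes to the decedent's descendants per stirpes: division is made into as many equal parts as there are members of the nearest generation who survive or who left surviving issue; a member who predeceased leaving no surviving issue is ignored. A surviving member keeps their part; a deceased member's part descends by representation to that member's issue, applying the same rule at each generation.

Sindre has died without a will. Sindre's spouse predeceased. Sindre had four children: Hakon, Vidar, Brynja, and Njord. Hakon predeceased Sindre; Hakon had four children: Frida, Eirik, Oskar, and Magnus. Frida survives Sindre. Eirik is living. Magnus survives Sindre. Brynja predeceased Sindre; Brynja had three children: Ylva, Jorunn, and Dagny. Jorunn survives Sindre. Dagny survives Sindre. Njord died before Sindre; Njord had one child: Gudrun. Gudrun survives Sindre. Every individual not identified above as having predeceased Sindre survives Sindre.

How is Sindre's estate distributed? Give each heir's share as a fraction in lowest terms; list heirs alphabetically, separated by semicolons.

There is no surviving spouse, so the entire estate passes to Sindre's descendants per stirpes.
The estate is divided into 4 equal shares of 1/4 among Hakon, Vidar, Brynja, Njord.
Hakon predeceased; the 1/4 allotted to Hakon's branch passes to Hakon's issue by representation.
The 1/4 is divided into 4 equal shares of 1/16 among Frida, Eirik, Oskar, Magnus.
Frida is living and takes 1/16.
Eirik is living and takes 1/16.
Oskar is living and takes 1/16.
Magnus is living and takes 1/16.
Vidar is living and takes 1/4.
Brynja predeceased; the 1/4 allotted to Brynja's branch passes to Brynja's issue by representation.
The 1/4 is divided into 3 equal shares of 1/12 among Ylva, Jorunn, Dagny.
Ylva is living and takes 1/12.
Jorunn is living and takes 1/12.
Dagny is living and takes 1/12.
Njord predeceased; the 1/4 allotted to Njord's branch passes to Njord's issue by representation.
Gudrun is the sole taker at this level and receives the full 1/4.

Dagny 1/12; Eirik 1/16; Frida 1/16; Gudrun 1/4; Jorunn 1/12; Magnus 1/16; Oskar 1/16; Vidar 1/4; Ylva 1/12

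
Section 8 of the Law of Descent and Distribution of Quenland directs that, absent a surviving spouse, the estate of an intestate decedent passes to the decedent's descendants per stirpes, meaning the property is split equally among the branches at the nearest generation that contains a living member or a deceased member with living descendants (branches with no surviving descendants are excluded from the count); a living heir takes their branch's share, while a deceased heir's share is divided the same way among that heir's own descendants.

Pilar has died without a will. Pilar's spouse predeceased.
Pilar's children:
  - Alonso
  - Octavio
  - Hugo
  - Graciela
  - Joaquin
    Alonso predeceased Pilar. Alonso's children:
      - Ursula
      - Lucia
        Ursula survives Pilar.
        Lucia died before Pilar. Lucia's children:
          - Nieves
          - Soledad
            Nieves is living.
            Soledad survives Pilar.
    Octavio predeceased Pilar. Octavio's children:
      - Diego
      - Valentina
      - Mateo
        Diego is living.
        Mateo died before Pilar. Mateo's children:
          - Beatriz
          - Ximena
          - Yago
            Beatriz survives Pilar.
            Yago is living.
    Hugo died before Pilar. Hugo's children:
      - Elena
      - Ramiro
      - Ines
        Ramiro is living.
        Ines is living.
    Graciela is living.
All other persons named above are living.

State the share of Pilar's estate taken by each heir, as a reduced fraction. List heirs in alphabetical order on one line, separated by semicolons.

There is no surviving spouse, so the entire estate passes to Pilar's descendants per stirpes.
The estate is divided into 5 equal shares of 1/5 among Alonso, Octavio, Hugo, Graciela, Joaquin.
Alonso predeceased; the 1/5 allotted to Alonso's branch passes to Alonso's issue by representation.
The 1/5 is divided into 2 equal shares of 1/10 among Ursula, Lucia.
Ursula is living and takes 1/10.
Lucia predeceased; the 1/10 allotted to Lucia's branch passes to Lucia's issue by representation.
The 1/10 is divided into 2 equal shares of 1/20 among Nieves, Soledad.
Nieves is living and takes 1/20.
Soledad is living and takes 1/20.
Octavio predeceased; the 1/5 allotted to Octavio's branch passes to Octavio's issue by representation.
The 1/5 is divided into 3 equal shares of 1/15 among Diego, Valentina, Mateo.
Diego is living and takes 1/15.
Valentina is living and takes 1/15.
Mateo predeceased; the 1/15 allotted to Mateo's branch passes to Mateo's issue by representation.
The 1/15 is divided into 3 equal shares of 1/45 among Beatriz, Ximena, Yago.
Beatriz is living and takes 1/45.
Ximena is living and takes 1/45.
Yago is living and takes 1/45.
Hugo predeceased; the 1/5 allotted to Hugo's branch passes to Hugo's issue by representation.
The 1/5 is divided into 3 equal shares of 1/15 among Elena, Ramiro, Ines.
Elena is living and takes 1/15.
Ramiro is living and takes 1/15.
Ines is living and takes 1/15.
Graciela is living and takes 1/5.
Joaquin is living and takes 1/5.

Beatriz 1/45; Diego 1/15; Elena 1/15; Graciela 1/5; Ines 1/15; Joaquin 1/5; Nieves 1/20; Ramiro 1/15; Soledad 1/20; Ursula 1/10; Valentina 1/15; Ximena 1/45; Yago 1/45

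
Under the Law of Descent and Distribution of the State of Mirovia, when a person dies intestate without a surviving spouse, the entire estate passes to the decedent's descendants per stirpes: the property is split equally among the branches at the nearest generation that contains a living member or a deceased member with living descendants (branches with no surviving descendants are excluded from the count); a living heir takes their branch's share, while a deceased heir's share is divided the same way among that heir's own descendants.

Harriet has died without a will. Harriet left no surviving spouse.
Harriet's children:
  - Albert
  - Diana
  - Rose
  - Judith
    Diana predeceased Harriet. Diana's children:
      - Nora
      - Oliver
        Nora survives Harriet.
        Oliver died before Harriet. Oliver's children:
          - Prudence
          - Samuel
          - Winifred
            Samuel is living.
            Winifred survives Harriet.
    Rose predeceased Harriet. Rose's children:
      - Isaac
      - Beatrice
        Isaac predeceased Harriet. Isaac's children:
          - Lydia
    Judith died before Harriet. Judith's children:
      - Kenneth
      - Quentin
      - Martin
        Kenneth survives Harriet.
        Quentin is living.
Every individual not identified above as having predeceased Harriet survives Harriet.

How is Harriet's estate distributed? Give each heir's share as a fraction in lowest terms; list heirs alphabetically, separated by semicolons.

There is no surviving spouse, so the entire estate passes to Harriet's descendants per stirpes.
The estate is divided into 4 equal shares of 1/4 among Albert, Diana, Rose, Judith.
Albert is living and takes 1/4.
Diana predeceased; the 1/4 allotted to Diana's branch passes to Diana's issue by representation.
The 1/4 is divided into 2 equal shares of 1/8 among Nora, Oliver.
Nora is living and takes 1/8.
Oliver predeceased; the 1/8 allotted to Oliver's branch passes to Oliver's issue by representation.
The 1/8 is divided into 3 equal shares of 1/24 among Prudence, Samuel, Winifred.
Prudence is living and takes 1/24.
Samuel is living and takes 1/24.
Winifred is living and takes 1/24.
Rose predeceased; the 1/4 allotted to Rose's branch passes to Rose's issue by representation.
The 1/4 is divided into 2 equal shares of 1/8 among Isaac, Beatrice.
Isaac predeceased; the 1/8 allotted to Isaac's branch passes to Isaac's issue by representation.
Lydia is the sole taker at this level and receives the full 1/8.
Beatrice is living and takes 1/8.
Judith predeceased; the 1/4 allotted to Judith's branch passes to Judith's issue by representation.
The 1/4 is divided into 3 equal shares of 1/12 among Kenneth, Quentin, Martin.
Kenneth is living and takes 1/12.
Quentin is living and takes 1/12.
Martin is living and takes 1/12.

Albert 1/4; Beatrice 1/8; Kenneth 1/12; Lydia 1/8; Martin 1/12; Nora 1/8; Prudence 1/24; Quentin 1/12; Samuel 1/24; Winifred 1/24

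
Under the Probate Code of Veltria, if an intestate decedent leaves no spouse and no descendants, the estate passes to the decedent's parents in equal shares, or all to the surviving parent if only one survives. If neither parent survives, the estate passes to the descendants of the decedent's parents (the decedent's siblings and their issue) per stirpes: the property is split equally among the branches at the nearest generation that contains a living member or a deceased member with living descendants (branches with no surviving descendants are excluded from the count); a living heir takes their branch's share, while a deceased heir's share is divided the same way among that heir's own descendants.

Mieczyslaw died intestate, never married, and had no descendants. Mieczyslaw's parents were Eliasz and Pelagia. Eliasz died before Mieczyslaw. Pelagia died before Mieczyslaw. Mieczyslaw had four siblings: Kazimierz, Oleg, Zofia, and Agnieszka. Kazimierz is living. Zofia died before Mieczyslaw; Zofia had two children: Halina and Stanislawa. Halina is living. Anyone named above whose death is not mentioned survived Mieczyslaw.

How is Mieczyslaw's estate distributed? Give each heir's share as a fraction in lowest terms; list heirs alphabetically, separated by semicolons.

Agnieszka 1/4; Halina 1/8; Kazimierz 1/4; Oleg 1/4; Stanislawa 1/8

Neither parent survives and there are no descendants, so the estate passes to Mieczyslaw's siblings and their issue per stirpes.
The estate is divided into 4 equal shares of 1/4 among Kazimierz, Oleg, Zofia, Agnieszka.
Kazimierz is living and takes 1/4.
Oleg is living and takes 1/4.
Zofia predeceased; the 1/4 allotted to Zofia's branch passes to Zofia's issue by representation.
The 1/4 is divided into 2 equal shares of 1/8 among Halina, Stanislawa.
Halina is living and takes 1/8.
Stanislawa is living and takes 1/8.
Agnieszka is living and takes 1/4.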